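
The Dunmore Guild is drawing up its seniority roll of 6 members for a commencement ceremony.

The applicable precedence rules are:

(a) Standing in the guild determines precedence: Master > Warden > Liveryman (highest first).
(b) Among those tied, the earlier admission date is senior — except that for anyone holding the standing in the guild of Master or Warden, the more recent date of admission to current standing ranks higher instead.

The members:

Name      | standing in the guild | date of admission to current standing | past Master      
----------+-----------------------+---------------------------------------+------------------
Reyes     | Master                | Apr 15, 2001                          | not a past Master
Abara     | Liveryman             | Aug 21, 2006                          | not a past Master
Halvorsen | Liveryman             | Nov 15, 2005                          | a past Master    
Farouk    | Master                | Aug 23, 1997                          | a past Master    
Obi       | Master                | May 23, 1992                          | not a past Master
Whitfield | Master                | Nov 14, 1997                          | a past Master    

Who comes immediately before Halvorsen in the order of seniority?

Obi

By standing in the guild: Reyes, Whitfield, Farouk and Obi (Master); then Halvorsen and Abara (Liveryman).
Among Reyes, Whitfield, Farouk and Obi, by date of admission to current standing (later first) (reversed rule for this group): Reyes (Apr 15, 2001) before Whitfield (Nov 14, 1997) before Farouk (Aug 23, 1997) before Obi (May 23, 1992).
Among Halvorsen and Abara, by date of admission to current standing (earlier first): Halvorsen (Nov 15, 2005) before Abara (Aug 21, 2006).
Order: Reyes, Whitfield, Farouk, Obi, Halvorsen, Abara.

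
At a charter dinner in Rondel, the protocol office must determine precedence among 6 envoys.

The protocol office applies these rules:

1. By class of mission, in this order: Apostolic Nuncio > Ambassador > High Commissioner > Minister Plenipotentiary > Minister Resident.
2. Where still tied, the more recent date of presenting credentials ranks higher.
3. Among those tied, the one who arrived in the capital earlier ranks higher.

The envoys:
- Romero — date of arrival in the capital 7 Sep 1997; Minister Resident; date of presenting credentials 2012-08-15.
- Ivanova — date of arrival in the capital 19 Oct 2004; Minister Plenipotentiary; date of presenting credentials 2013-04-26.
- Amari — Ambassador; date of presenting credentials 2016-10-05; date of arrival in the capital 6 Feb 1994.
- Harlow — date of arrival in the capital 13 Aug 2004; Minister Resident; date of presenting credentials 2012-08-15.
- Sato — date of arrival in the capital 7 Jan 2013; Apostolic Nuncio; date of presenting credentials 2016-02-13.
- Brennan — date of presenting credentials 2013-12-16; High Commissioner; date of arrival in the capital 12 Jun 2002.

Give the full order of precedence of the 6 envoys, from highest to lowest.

By class of mission: Sato (Apostolic Nuncio); then Amari (Ambassador); then Brennan (High Commissioner); then Ivanova (Minister Plenipotentiary); then Romero and Harlow (Minister Resident).
Romero and Harlow both have date of presenting credentials 2012-08-15, so the next rule applies.
Among Romero and Harlow, by date of arrival in the capital (earlier first): Romero (7 Sep 1997) before Harlow (13 Aug 2004).
Full order: Sato, Amari, Brennan, Ivanova, Romero, Harlow.

Sato, Amari, Brennan, Ivanova, Romero, Harlow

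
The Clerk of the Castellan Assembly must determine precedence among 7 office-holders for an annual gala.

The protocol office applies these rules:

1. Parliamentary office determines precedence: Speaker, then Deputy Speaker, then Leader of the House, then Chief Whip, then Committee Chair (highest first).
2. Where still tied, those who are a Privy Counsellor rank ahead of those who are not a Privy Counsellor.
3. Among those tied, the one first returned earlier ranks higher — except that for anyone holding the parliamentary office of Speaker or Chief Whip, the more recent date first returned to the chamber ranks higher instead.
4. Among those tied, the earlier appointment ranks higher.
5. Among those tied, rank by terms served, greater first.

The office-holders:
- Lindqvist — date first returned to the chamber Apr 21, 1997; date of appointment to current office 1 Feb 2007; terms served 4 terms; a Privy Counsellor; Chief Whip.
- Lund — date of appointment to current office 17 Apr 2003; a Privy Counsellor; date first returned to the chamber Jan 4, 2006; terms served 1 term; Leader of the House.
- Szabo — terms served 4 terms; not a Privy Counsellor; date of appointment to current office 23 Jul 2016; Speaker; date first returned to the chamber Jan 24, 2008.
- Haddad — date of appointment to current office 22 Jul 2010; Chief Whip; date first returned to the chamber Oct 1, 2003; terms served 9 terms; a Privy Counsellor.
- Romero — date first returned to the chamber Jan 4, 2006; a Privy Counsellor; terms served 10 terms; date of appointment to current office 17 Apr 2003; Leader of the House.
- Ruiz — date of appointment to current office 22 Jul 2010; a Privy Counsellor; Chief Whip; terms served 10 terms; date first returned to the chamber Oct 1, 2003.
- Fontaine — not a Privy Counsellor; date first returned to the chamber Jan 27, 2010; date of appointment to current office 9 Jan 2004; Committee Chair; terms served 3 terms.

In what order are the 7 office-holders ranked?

By parliamentary office: Szabo (Speaker); then Romero and Lund (Leader of the House); then Ruiz, Haddad and Lindqvist (Chief Whip); then Fontaine (Committee Chair).
Romero and Lund are each a Privy Counsellor, so the next rule applies.
Romero and Lund both have date first returned to the chamber Jan 4, 2006, so the next rule applies.
Romero and Lund both have date of appointment to current office 17 Apr 2003, so the next rule applies.
Among Romero and Lund, by terms served (higher first): Romero (10 terms) before Lund (1 term).
Ruiz, Haddad and Lindqvist are each a Privy Counsellor, so the next rule applies.
Among Ruiz, Haddad and Lindqvist, by date first returned to the chamber (later first) (reversed rule for this group): Ruiz and Haddad (Oct 1, 2003) before Lindqvist (Apr 21, 1997).
Ruiz and Haddad both have date of appointment to current office 22 Jul 2010, so the next rule applies.
Among Ruiz and Haddad, by terms served (higher first): Ruiz (10 terms) before Haddad (9 terms).
Full order: Szabo, Romero, Lund, Ruiz, Haddad, Lindqvist, Fontaine.

Szabo, Romero, Lund, Ruiz, Haddad, Lindqvist, Fontaine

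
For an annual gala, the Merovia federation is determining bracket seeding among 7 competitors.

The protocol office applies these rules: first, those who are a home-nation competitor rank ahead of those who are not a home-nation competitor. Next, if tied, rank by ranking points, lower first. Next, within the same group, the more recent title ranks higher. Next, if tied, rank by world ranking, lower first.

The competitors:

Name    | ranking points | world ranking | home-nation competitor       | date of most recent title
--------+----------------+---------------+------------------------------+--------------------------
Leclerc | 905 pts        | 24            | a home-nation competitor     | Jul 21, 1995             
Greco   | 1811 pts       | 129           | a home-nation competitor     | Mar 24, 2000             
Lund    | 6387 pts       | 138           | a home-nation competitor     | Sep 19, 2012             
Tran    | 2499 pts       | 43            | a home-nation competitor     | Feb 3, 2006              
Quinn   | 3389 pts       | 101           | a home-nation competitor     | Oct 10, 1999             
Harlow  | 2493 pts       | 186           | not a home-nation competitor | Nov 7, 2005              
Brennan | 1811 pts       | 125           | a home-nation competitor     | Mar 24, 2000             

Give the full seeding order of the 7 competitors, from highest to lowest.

By the first rule: Leclerc, Brennan, Greco, Tran, Quinn and Lund (each a home-nation competitor); then Harlow (not a home-nation competitor).
Among Leclerc, Brennan, Greco, Tran, Quinn and Lund, by ranking points (lower first): Leclerc (905 pts) before Brennan and Greco (1811 pts) before Tran (2499 pts) before Quinn (3389 pts) before Lund (6387 pts).
Brennan and Greco both have date of most recent title Mar 24, 2000, so the next rule applies.
Among Brennan and Greco, by world ranking (lower first): Brennan (125) before Greco (129).
Full order: Leclerc, Brennan, Greco, Tran, Quinn, Lund, Harlow.

Leclerc, Brennan, Greco, Tran, Quinn, Lund, Harlow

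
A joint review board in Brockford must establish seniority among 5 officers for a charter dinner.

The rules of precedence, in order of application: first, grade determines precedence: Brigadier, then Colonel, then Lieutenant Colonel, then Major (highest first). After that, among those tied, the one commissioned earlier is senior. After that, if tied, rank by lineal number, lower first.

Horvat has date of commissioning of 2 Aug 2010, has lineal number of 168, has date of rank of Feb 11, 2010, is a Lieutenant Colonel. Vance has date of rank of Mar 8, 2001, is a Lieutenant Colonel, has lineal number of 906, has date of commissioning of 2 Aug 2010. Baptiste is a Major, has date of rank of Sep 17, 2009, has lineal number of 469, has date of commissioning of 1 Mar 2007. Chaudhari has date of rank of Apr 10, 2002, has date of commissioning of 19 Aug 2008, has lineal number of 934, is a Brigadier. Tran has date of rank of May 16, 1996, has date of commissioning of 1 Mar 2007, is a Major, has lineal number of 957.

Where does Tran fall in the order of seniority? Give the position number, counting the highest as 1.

By grade: Chaudhari (Brigadier); then Horvat and Vance (Lieutenant Colonel); then Baptiste and Tran (Major).
Horvat and Vance both have date of commissioning 2 Aug 2010, so the next rule applies.
Among Horvat and Vance, by lineal number (lower first): Horvat (168) before Vance (906).
Baptiste and Tran both have date of commissioning 1 Mar 2007, so the next rule applies.
Among Baptiste and Tran, by lineal number (lower first): Baptiste (469) before Tran (957).
Order: Chaudhari, Horvat, Vance, Baptiste, Tran. So position 5.

5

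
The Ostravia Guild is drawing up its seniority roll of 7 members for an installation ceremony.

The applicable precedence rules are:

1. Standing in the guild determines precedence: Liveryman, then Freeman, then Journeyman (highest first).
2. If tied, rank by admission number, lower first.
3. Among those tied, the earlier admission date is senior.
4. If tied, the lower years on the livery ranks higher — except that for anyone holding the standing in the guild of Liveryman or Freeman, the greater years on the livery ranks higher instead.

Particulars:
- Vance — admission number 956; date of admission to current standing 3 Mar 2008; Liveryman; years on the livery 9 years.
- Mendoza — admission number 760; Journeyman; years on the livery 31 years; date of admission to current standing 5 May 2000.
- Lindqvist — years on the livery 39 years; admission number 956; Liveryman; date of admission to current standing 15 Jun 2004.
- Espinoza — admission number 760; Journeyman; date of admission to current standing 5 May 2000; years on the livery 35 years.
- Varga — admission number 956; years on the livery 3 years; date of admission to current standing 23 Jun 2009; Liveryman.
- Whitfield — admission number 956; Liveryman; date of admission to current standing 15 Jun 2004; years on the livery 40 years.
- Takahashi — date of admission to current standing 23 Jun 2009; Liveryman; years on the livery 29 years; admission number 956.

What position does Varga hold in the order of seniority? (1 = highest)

By standing in the guild: Whitfield, Lindqvist, Vance, Takahashi and Varga (Liveryman); then Mendoza and Espinoza (Journeyman).
Whitfield, Lindqvist, Vance, Takahashi and Varga all have admission number 956, so the next rule applies.
Among Whitfield, Lindqvist, Vance, Takahashi and Varga, by date of admission to current standing (earlier first): Whitfield and Lindqvist (15 Jun 2004) before Vance (3 Mar 2008) before Takahashi and Varga (23 Jun 2009).
Among Whitfield and Lindqvist, by years on the livery (higher first) (reversed rule for this group): Whitfield (40 years) before Lindqvist (39 years).
Among Takahashi and Varga, by years on the livery (higher first) (reversed rule for this group): Takahashi (29 years) before Varga (3 years).
Mendoza and Espinoza both have admission number 760, so the next rule applies.
Mendoza and Espinoza both have date of admission to current standing 5 May 2000, so the next rule applies.
Among Mendoza and Espinoza, by years on the livery (lower first): Mendoza (31 years) before Espinoza (35 years).
Order: Whitfield, Lindqvist, Vance, Takahashi, Varga, Mendoza, Espinoza. So position 5.

5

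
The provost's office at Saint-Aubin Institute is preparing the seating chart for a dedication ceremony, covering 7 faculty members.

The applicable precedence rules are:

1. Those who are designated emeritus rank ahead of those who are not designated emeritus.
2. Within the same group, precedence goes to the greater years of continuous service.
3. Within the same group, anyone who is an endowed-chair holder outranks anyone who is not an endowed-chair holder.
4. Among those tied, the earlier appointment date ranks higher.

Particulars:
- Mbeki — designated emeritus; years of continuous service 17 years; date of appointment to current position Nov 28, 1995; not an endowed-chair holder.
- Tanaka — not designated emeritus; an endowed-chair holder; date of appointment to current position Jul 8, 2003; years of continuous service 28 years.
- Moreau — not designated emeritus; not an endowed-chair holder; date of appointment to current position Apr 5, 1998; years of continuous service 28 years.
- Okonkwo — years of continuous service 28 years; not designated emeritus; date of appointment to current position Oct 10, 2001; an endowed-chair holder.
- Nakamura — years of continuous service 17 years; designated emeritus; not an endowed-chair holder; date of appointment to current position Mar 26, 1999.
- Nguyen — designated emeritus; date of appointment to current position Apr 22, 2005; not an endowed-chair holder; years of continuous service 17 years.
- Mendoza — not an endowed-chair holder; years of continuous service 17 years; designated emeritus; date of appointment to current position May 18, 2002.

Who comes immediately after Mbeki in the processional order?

Nakamura

By the first rule: Mbeki, Nakamura, Mendoza and Nguyen (each designated emeritus); then Okonkwo, Tanaka and Moreau (each not designated emeritus).
Mbeki, Nakamura, Mendoza and Nguyen all have years of continuous service 17 years, so the next rule applies.
Mbeki, Nakamura, Mendoza and Nguyen are each not an endowed-chair holder, so the next rule applies.
Among Mbeki, Nakamura, Mendoza and Nguyen, by date of appointment to current position (earlier first): Mbeki (Nov 28, 1995) before Nakamura (Mar 26, 1999) before Mendoza (May 18, 2002) before Nguyen (Apr 22, 2005).
Okonkwo, Tanaka and Moreau all have years of continuous service 28 years, so the next rule applies.
Among Okonkwo, Tanaka and Moreau, an endowed-chair holder before not an endowed-chair holder: Okonkwo and Tanaka (an endowed-chair holder) before Moreau (not an endowed-chair holder).
Among Okonkwo and Tanaka, by date of appointment to current position (earlier first): Okonkwo (Oct 10, 2001) before Tanaka (Jul 8, 2003).
Order: Mbeki, Nakamura, Mendoza, Nguyen, Okonkwo, Tanaka, Moreau.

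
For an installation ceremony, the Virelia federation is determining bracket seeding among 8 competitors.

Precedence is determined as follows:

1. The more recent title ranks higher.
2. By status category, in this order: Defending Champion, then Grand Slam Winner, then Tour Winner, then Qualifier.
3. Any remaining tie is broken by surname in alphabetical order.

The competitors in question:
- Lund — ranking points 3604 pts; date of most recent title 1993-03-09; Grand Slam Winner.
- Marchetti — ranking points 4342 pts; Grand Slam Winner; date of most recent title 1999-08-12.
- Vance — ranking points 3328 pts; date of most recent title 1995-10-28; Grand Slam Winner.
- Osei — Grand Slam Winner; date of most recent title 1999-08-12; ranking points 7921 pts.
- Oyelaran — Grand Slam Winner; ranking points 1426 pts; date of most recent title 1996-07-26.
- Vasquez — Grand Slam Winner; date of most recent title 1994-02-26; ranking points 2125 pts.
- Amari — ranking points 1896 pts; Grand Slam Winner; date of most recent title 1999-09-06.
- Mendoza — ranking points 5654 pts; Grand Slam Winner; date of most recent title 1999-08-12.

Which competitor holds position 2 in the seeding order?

Marchetti

By date of most recent title (later first): Amari (1999-09-06); then Marchetti, Mendoza and Osei (each 1999-08-12); then Oyelaran (1996-07-26); then Vance (1995-10-28); then Vasquez (1994-02-26); then Lund (1993-03-09).
Marchetti, Mendoza and Osei are each Grand Slam Winner, so the next rule applies.
Among Marchetti, Mendoza and Osei, alphabetically by surname: Marchetti before Mendoza before Osei.
Order: Amari, Marchetti, Mendoza, Osei, Oyelaran, Vance, Vasquez, Lund.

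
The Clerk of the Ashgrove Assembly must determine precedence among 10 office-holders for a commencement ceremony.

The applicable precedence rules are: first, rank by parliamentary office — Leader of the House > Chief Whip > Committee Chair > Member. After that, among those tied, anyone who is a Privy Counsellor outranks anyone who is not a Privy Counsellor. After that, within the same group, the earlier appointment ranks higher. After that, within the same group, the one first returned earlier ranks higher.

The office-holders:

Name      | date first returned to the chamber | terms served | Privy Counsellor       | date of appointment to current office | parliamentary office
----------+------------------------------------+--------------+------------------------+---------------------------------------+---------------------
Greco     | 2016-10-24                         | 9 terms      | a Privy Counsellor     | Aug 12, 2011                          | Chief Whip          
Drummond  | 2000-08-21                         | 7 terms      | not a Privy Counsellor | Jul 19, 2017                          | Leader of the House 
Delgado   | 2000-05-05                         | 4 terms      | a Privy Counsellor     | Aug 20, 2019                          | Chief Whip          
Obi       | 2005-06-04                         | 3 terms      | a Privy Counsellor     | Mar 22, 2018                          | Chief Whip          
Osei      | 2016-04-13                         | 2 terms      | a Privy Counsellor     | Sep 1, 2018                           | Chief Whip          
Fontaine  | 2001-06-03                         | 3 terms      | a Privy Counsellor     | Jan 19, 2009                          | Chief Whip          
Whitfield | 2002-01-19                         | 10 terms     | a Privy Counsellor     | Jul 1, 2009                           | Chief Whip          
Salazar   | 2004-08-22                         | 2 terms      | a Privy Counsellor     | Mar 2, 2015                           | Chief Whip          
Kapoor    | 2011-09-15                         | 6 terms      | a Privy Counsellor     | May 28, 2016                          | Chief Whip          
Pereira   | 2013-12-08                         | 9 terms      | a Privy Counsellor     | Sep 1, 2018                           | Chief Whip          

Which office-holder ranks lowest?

Delgado

By parliamentary office: Drummond (Leader of the House); then Fontaine, Whitfield, Greco, Salazar, Kapoor, Obi, Pereira, Osei and Delgado (Chief Whip).
Fontaine, Whitfield, Greco, Salazar, Kapoor, Obi, Pereira, Osei and Delgado are each a Privy Counsellor, so the next rule applies.
Among Fontaine, Whitfield, Greco, Salazar, Kapoor, Obi, Pereira, Osei and Delgado, by date of appointment to current office (earlier first): Fontaine (Jan 19, 2009) before Whitfield (Jul 1, 2009) before Greco (Aug 12, 2011) before Salazar (Mar 2, 2015) before Kapoor (May 28, 2016) before Obi (Mar 22, 2018) before Pereira and Osei (Sep 1, 2018) before Delgado (Aug 20, 2019).
Among Pereira and Osei, by date first returned to the chamber (earlier first): Pereira (2013-12-08) before Osei (2016-04-13).
Order: Drummond, Fontaine, Whitfield, Greco, Salazar, Kapoor, Obi, Pereira, Osei, Delgado.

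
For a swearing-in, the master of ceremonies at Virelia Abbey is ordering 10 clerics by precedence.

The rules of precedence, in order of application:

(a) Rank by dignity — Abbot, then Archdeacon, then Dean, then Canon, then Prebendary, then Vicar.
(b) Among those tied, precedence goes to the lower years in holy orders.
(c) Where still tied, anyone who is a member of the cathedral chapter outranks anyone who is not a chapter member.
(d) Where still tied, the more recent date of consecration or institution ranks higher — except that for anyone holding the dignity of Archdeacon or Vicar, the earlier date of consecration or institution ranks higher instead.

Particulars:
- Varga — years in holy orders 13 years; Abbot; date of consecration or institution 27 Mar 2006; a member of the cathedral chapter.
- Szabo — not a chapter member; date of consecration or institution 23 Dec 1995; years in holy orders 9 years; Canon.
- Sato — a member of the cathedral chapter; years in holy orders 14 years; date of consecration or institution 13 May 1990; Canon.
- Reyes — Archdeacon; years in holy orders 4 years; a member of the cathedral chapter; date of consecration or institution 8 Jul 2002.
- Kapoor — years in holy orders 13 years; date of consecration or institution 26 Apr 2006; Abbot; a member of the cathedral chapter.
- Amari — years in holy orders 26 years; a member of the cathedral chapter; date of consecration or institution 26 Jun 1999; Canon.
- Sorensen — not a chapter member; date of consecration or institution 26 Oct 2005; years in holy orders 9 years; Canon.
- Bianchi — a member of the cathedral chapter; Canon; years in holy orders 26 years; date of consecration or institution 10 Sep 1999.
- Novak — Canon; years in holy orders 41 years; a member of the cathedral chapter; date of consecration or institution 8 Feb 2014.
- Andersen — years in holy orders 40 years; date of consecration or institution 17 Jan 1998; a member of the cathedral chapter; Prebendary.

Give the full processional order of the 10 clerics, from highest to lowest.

Kapoor, Varga, Reyes, Sorensen, Szabo, Sato, Bianchi, Amari, Novak, Andersen

By dignity: Kapoor and Varga (Abbot); then Reyes (Archdeacon); then Sorensen, Szabo, Sato, Bianchi, Amari and Novak (Canon); then Andersen (Prebendary).
Kapoor and Varga both have years in holy orders 13 years, so the next rule applies.
Kapoor and Varga are each a member of the cathedral chapter, so the next rule applies.
Among Kapoor and Varga, by date of consecration or institution (later first): Kapoor (26 Apr 2006) before Varga (27 Mar 2006).
Among Sorensen, Szabo, Sato, Bianchi, Amari and Novak, by years in holy orders (lower first): Sorensen and Szabo (9 years) before Sato (14 years) before Bianchi and Amari (26 years) before Novak (41 years).
Sorensen and Szabo are each not a chapter member, so the next rule applies.
Among Sorensen and Szabo, by date of consecration or institution (later first): Sorensen (26 Oct 2005) before Szabo (23 Dec 1995).
Bianchi and Amari are each a member of the cathedral chapter, so the next rule applies.
Among Bianchi and Amari, by date of consecration or institution (later first): Bianchi (10 Sep 1999) before Amari (26 Jun 1999).
Full order: Kapoor, Varga, Reyes, Sorensen, Szabo, Sato, Bianchi, Amari, Novak, Andersen.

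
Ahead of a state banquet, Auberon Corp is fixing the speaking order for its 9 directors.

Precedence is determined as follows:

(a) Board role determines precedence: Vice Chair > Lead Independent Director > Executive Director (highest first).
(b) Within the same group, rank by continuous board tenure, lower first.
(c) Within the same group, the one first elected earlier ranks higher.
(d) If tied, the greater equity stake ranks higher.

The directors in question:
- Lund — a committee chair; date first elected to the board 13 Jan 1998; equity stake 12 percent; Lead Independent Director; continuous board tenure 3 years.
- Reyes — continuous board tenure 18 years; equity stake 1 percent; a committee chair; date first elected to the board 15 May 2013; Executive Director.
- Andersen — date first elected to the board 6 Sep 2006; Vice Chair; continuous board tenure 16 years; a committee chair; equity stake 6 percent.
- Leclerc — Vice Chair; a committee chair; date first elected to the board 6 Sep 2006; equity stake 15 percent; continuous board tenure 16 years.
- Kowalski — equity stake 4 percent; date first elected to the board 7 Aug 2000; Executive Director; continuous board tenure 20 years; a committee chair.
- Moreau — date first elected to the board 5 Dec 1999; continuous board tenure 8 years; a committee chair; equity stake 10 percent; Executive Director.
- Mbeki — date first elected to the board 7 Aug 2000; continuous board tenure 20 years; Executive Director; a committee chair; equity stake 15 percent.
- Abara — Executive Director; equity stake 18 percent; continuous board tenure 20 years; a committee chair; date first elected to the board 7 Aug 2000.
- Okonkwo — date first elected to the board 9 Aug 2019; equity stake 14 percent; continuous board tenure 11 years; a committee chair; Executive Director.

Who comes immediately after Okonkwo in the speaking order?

By board role: Leclerc and Andersen (Vice Chair); then Lund (Lead Independent Director); then Moreau, Okonkwo, Reyes, Abara, Mbeki and Kowalski (Executive Director).
Leclerc and Andersen both have continuous board tenure 16 years, so the next rule applies.
Leclerc and Andersen both have date first elected to the board 6 Sep 2006, so the next rule applies.
Among Leclerc and Andersen, by equity stake (higher first): Leclerc (15 percent) before Andersen (6 percent).
Among Moreau, Okonkwo, Reyes, Abara, Mbeki and Kowalski, by continuous board tenure (lower first): Moreau (8 years) before Okonkwo (11 years) before Reyes (18 years) before Abara, Mbeki and Kowalski (20 years).
Abara, Mbeki and Kowalski all have date first elected to the board 7 Aug 2000, so the next rule applies.
Among Abara, Mbeki and Kowalski, by equity stake (higher first): Abara (18 percent) before Mbeki (15 percent) before Kowalski (4 percent).
Order: Leclerc, Andersen, Lund, Moreau, Okonkwo, Reyes, Abara, Mbeki, Kowalski.

Reyes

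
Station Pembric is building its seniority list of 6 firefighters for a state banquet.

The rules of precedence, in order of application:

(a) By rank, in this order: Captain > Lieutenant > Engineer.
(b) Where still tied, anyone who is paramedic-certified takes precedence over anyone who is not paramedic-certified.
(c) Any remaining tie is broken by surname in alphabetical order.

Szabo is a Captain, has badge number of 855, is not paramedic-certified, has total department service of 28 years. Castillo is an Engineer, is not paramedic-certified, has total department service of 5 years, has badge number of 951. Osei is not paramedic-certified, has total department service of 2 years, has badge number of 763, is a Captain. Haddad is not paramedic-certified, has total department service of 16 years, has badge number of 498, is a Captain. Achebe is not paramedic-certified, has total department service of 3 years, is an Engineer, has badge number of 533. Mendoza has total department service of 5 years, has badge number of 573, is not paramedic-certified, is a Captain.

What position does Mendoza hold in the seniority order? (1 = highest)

2

By rank: Haddad, Mendoza, Osei and Szabo (Captain); then Achebe and Castillo (Engineer).
Haddad, Mendoza, Osei and Szabo are each not paramedic-certified, so the next rule applies.
Among Haddad, Mendoza, Osei and Szabo, alphabetically by surname: Haddad before Mendoza before Osei before Szabo.
Achebe and Castillo are each not paramedic-certified, so the next rule applies.
Among Achebe and Castillo, alphabetically by surname: Achebe before Castillo.
Order: Haddad, Mendoza, Osei, Szabo, Achebe, Castillo. So position 2.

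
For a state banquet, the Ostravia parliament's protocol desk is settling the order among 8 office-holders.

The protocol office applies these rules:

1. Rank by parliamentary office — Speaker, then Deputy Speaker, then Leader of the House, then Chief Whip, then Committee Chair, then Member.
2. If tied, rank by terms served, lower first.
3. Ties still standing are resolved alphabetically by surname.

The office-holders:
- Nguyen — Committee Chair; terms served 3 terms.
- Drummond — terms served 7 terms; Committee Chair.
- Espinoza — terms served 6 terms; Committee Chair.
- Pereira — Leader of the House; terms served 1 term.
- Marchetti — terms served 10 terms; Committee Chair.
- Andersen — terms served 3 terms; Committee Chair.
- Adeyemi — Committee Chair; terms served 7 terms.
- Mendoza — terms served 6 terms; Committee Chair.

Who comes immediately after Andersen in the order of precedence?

Nguyen

By parliamentary office: Pereira (Leader of the House); then Andersen, Nguyen, Espinoza, Mendoza, Adeyemi, Drummond and Marchetti (Committee Chair).
Among Andersen, Nguyen, Espinoza, Mendoza, Adeyemi, Drummond and Marchetti, by terms served (lower first): Andersen and Nguyen (3 terms) before Espinoza and Mendoza (6 terms) before Adeyemi and Drummond (7 terms) before Marchetti (10 terms).
Among Andersen and Nguyen, alphabetically by surname: Andersen before Nguyen.
Among Espinoza and Mendoza, alphabetically by surname: Espinoza before Mendoza.
Among Adeyemi and Drummond, alphabetically by surname: Adeyemi before Drummond.
Order: Pereira, Andersen, Nguyen, Espinoza, Mendoza, Adeyemi, Drummond, Marchetti.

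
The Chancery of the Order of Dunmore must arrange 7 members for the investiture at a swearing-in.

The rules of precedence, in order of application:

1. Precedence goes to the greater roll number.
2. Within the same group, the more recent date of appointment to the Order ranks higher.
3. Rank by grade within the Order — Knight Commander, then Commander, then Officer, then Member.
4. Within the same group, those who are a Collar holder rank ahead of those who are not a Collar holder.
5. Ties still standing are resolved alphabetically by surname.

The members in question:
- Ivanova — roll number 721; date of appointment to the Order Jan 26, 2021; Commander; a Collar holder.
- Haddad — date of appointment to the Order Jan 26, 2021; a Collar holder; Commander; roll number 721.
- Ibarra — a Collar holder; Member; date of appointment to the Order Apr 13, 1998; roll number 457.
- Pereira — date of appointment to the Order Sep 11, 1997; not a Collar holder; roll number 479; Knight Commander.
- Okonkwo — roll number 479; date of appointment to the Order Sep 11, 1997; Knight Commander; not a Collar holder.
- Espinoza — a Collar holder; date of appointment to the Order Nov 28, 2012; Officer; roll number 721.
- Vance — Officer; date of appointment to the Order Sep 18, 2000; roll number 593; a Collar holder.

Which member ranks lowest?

Ibarra

By roll number (higher first): Haddad, Ivanova and Espinoza (each 721); then Vance (593); then Okonkwo and Pereira (both 479); then Ibarra (457).
Among Haddad, Ivanova and Espinoza, by date of appointment to the Order (later first): Haddad and Ivanova (Jan 26, 2021) before Espinoza (Nov 28, 2012).
Haddad and Ivanova are each Commander, so the next rule applies.
Haddad and Ivanova are each a Collar holder, so the next rule applies.
Among Haddad and Ivanova, alphabetically by surname: Haddad before Ivanova.
Okonkwo and Pereira both have date of appointment to the Order Sep 11, 1997, so the next rule applies.
Okonkwo and Pereira are each Knight Commander, so the next rule applies.
Okonkwo and Pereira are each not a Collar holder, so the next rule applies.
Among Okonkwo and Pereira, alphabetically by surname: Okonkwo before Pereira.
Order: Haddad, Ivanova, Espinoza, Vance, Okonkwo, Pereira, Ibarra.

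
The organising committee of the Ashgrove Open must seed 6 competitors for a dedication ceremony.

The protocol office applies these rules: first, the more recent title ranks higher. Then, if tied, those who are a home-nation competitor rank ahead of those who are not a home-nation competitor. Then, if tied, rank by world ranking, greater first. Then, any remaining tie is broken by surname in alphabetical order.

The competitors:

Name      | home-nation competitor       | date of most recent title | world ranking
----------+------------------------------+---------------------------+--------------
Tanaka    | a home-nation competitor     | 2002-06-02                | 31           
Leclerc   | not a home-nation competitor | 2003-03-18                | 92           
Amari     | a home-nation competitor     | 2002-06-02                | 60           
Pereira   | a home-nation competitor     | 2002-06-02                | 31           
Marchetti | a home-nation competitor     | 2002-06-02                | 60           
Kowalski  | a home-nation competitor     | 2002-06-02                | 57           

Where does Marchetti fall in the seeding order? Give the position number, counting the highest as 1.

3

By date of most recent title (later first): Leclerc (2003-03-18); then Amari, Marchetti, Kowalski, Pereira and Tanaka (each 2002-06-02).
Amari, Marchetti, Kowalski, Pereira and Tanaka are each a home-nation competitor, so the next rule applies.
Among Amari, Marchetti, Kowalski, Pereira and Tanaka, by world ranking (higher first): Amari and Marchetti (60) before Kowalski (57) before Pereira and Tanaka (31).
Among Amari and Marchetti, alphabetically by surname: Amari before Marchetti.
Among Pereira and Tanaka, alphabetically by surname: Pereira before Tanaka.
Order: Leclerc, Amari, Marchetti, Kowalski, Pereira, Tanaka. So position 3.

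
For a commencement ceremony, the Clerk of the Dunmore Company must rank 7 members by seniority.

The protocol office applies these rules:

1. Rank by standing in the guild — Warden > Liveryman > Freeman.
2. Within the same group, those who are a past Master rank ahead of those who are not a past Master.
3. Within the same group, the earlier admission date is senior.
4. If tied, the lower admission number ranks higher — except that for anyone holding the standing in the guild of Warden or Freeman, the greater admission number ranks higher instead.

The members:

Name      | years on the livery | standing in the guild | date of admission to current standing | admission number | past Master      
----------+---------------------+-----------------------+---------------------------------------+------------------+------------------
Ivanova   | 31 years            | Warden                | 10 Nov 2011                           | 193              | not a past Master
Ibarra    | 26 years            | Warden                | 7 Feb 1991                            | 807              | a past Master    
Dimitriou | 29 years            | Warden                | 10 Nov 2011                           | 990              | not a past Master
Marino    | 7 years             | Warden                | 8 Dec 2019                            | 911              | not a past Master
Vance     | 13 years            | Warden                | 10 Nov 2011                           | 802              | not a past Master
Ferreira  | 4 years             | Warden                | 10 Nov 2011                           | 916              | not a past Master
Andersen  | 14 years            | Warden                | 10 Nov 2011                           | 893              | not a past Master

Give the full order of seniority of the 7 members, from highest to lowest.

By standing in the guild: Ibarra, Dimitriou, Ferreira, Andersen, Vance, Ivanova and Marino (Warden).
Among Ibarra, Dimitriou, Ferreira, Andersen, Vance, Ivanova and Marino, a past Master before not a past Master: Ibarra (a past Master) before Dimitriou, Ferreira, Andersen, Vance, Ivanova and Marino (not a past Master).
Among Dimitriou, Ferreira, Andersen, Vance, Ivanova and Marino, by date of admission to current standing (earlier first): Dimitriou, Ferreira, Andersen, Vance and Ivanova (10 Nov 2011) before Marino (8 Dec 2019).
Among Dimitriou, Ferreira, Andersen, Vance and Ivanova, by admission number (higher first) (reversed rule for this group): Dimitriou (990) before Ferreira (916) before Andersen (893) before Vance (802) before Ivanova (193).
Full order: Ibarra, Dimitriou, Ferreira, Andersen, Vance, Ivanova, Marino.

Ibarra, Dimitriou, Ferreira, Andersen, Vance, Ivanova, Marino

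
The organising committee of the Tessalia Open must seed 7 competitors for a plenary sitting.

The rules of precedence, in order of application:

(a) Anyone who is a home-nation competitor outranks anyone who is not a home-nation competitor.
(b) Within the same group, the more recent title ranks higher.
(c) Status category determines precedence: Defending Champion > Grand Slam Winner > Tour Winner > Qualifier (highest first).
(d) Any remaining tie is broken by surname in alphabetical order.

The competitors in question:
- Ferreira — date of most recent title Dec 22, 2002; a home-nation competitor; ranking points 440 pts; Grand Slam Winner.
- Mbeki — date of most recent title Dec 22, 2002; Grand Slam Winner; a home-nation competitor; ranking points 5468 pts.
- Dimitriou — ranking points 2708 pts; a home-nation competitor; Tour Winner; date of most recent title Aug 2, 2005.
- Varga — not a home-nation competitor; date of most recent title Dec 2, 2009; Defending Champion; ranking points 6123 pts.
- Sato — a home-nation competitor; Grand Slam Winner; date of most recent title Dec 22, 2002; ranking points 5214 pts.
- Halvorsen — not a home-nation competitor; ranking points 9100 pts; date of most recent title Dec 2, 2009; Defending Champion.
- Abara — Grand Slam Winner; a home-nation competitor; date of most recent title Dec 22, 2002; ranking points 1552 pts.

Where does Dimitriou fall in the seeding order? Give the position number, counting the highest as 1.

By the first rule: Dimitriou, Abara, Ferreira, Mbeki and Sato (each a home-nation competitor); then Halvorsen and Varga (both not a home-nation competitor).
Among Dimitriou, Abara, Ferreira, Mbeki and Sato, by date of most recent title (later first): Dimitriou (Aug 2, 2005) before Abara, Ferreira, Mbeki and Sato (Dec 22, 2002).
Abara, Ferreira, Mbeki and Sato are each Grand Slam Winner, so the next rule applies.
Among Abara, Ferreira, Mbeki and Sato, alphabetically by surname: Abara before Ferreira before Mbeki before Sato.
Halvorsen and Varga both have date of most recent title Dec 2, 2009, so the next rule applies.
Halvorsen and Varga are each Defending Champion, so the next rule applies.
Among Halvorsen and Varga, alphabetically by surname: Halvorsen before Varga.
Order: Dimitriou, Abara, Ferreira, Mbeki, Sato, Halvorsen, Varga. So position 1.

1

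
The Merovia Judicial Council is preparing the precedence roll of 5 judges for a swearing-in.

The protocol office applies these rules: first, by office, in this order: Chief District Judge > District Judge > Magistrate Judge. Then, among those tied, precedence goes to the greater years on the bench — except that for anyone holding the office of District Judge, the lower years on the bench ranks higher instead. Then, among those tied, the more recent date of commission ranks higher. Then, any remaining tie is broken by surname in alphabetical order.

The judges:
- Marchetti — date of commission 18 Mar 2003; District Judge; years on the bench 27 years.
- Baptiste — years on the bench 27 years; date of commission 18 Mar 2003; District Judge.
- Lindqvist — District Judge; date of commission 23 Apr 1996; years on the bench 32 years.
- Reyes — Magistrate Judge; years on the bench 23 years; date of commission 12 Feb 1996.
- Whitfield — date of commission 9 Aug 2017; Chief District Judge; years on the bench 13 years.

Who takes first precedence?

Whitfield

By office: Whitfield (Chief District Judge); then Baptiste, Marchetti and Lindqvist (District Judge); then Reyes (Magistrate Judge).
Among Baptiste, Marchetti and Lindqvist, by years on the bench (lower first) (reversed rule for this group): Baptiste and Marchetti (27 years) before Lindqvist (32 years).
Baptiste and Marchetti both have date of commission 18 Mar 2003, so the next rule applies.
Among Baptiste and Marchetti, alphabetically by surname: Baptiste before Marchetti.
Order: Whitfield, Baptiste, Marchetti, Lindqvist, Reyes.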